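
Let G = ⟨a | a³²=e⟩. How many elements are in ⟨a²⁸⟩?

|⟨a²⁸⟩| equals the order of a²⁸. Compute successive powers until reaching e:
  (a²⁸)¹ = a²⁸, (a²⁸)² = a²⁴, (a²⁸)³ = a²⁰, (a²⁸)⁴ = a¹⁶, (a²⁸)⁵ = a¹², (a²⁸)⁶ = a⁸, (a²⁸)⁷ = a⁴, (a²⁸)⁸ = e.
The smallest positive k with (a²⁸)ᵏ = e is 8, so |⟨a²⁸⟩| = 8.

Answer: 8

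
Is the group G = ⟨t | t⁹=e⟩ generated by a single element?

|G| = 9. The element t has order 9 (its powers give 9 distinct elements), so ⟨t⟩ = G and G is cyclic.

Answer: Yes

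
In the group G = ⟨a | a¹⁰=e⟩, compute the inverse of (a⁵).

The order of (a⁵) is 2 (smallest k with (a⁵)ᵏ = e), so (a⁵)⁻¹ = (a⁵)¹ = a⁵.
Check: (a⁵) · (a⁵) → (a⁵) · a⁵ = e, giving e as required.

Answer: a⁵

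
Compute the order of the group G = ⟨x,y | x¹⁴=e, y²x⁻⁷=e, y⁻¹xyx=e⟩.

Enumerate words in the generators, reducing via the relations: the distinct elements are
  {e, x, y, xy, x², x³, x⁴, x⁵, x⁶, x⁷, x⁸, x⁹, x²y, x³y, x¹², x¹³, x¹¹, x¹⁰, x⁴y, x⁵y, x⁶y, y⁻¹, xy⁻¹, x²y⁻¹, x³y⁻¹, x⁴y⁻¹, x⁵y⁻¹, x⁶y⁻¹}.
No further products give new elements, so |G| = 28.

Answer: 28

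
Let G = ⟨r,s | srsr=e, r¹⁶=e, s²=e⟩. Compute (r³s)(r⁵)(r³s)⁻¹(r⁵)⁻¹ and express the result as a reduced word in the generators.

[(r³s), (r⁵)] = (r³s)·(r⁵)·(r³s)⁻¹·(r⁵)⁻¹.
  (r³s) · (r⁵) = r¹⁴s
  (r¹⁴s) · (r³s) = r¹¹
  (r¹¹) · (r¹¹) = r⁶

Answer: r⁶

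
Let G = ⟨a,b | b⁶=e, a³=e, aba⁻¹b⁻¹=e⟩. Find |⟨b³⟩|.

|⟨b³⟩| equals the order of b³. Compute successive powers until reaching e:
  (b³)¹ = b³, (b³)² = e.
The smallest positive k with (b³)ᵏ = e is 2, so |⟨b³⟩| = 2.

Answer: 2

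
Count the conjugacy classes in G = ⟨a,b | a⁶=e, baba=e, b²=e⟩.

The conjugacy classes (representative and size) are:
  [e] (size 1), [a⁵] (size 2), [a⁴] (size 2), [a³] (size 1), [b] (size 3), [a³b] (size 3).
Class equation: 1 + 2 + 2 + 1 + 3 + 3 = 12 = |G|. So G has 6 conjugacy classes.

Answer: 6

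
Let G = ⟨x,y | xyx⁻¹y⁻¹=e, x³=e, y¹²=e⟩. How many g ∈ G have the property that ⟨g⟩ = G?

⟨g⟩ = G would require ord(g) = |G| = 36, but the maximum element order in G is 12 < 36. So G is not cyclic and no single element generates it: the count is 0.

Answer: 0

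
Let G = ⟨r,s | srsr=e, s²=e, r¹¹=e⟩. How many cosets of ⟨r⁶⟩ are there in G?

First find ord(r⁶) by computing successive powers:
  (r⁶)¹ = r⁶, (r⁶)² = r, (r⁶)³ = r⁷, (r⁶)⁴ = r², (r⁶)⁵ = r⁸, (r⁶)⁶ = r³, (r⁶)⁷ = r⁹, (r⁶)⁸ = r⁴, (r⁶)⁹ = r¹⁰, (r⁶)¹⁰ = r⁵, (r⁶)¹¹ = e.
So |⟨r⁶⟩| = ord(r⁶) = 11. With |G| = 22, by Lagrange [G : ⟨r⁶⟩] = 22/11 = 2.

Answer: 2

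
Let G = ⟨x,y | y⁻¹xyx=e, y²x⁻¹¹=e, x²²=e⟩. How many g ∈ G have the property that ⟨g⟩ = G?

⟨g⟩ = G would require ord(g) = |G| = 44, but the maximum element order in G is 22 < 44. So G is not cyclic and no single element generates it: the count is 0.

Answer: 0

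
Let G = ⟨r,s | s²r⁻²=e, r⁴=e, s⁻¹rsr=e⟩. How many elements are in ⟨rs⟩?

|⟨rs⟩| equals the order of rs. Compute successive powers until reaching e:
  (rs)¹ = rs, (rs)² = r², (rs)³ = rs⁻¹, (rs)⁴ = e.
The smallest positive k with (rs)ᵏ = e is 4, so |⟨rs⟩| = 4.

Answer: 4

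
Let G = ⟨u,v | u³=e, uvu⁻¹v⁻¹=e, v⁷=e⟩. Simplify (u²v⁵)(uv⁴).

Compute (u²v⁵) · (uv⁴) by multiplying left to right and reducing via the relations at each step:
  (u²v⁵) · u = v⁵
  (v⁵) · v⁴ = v²

Answer: v²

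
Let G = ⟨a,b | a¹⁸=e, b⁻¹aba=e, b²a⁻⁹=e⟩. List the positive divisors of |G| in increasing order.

|G| = 36 = 2² · 3². By Lagrange's theorem the order of any subgroup divides 36; the divisors of 36 are 1, 2, 3, 4, 6, 9, 12, 18, 36.

Answer: 1, 2, 3, 4, 6, 9, 12, 18, 36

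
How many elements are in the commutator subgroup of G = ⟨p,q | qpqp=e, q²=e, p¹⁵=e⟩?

G' = [G, G] is generated by all commutators. The generator-pair commutators are: [p, q] = p².
The subgroup they normally generate is {e, p, p², p³, p⁴, p⁵, p⁶, p⁷, p⁸, p⁹, p¹⁰, p¹¹, p¹², p¹³, p¹⁴}, of order 15.
Check: |G/G'| = 30/15 = 2 is the order of the abelianisation.

Answer: 15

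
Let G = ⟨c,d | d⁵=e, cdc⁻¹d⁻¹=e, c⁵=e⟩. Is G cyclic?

|G| = 25, but the maximum element order in G is 5 < 25. No single element generates all of G, so G is not cyclic.

Answer: No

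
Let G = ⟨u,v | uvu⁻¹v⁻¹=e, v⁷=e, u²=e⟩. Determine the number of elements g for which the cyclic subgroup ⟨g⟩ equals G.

G is cyclic of order 14. An element generates G iff its order is 14, and a cyclic group of order 14 has exactly φ(14) = 6 such elements.

Answer: 6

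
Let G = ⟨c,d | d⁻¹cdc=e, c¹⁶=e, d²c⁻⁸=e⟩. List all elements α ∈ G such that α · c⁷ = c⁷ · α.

⟨c⁷⟩ ⊆ C_G(c⁷) since powers of c⁷ commute with c⁷; so |C_G(c⁷)| ≥ |⟨c⁷⟩| = 16.
By orbit–stabilizer, |C_G(c⁷)| = |G| / |conj. class of c⁷| = 32 / 2 = 16.
The 16 elements commuting with c⁷ are {e, c, c², c³, c⁴, c⁵, c⁶, c⁷, c⁸, c⁹, c¹⁰, c¹¹, c¹², c¹³, c¹⁴, c¹⁵}.

Answer: {e, c, c², c³, c⁴, c⁵, c⁶, c⁷, c⁸, c⁹, c¹⁰, c¹¹, c¹², c¹³, c¹⁴, c¹⁵}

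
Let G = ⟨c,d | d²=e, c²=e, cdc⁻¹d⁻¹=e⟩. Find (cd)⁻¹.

The order of (cd) is 2 (smallest k with (cd)ᵏ = e), so (cd)⁻¹ = (cd)¹ = cd.
Check: (cd) · (cd) → (cd) · c = d;   d · d = e, giving e as required.

Answer: cd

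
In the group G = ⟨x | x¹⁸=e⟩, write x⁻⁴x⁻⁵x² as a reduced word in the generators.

Multiply left to right, reducing at each step:
  (x¹⁴) · x⁻⁵ = x⁹
  (x⁹) · x² = x¹¹

Answer: x¹¹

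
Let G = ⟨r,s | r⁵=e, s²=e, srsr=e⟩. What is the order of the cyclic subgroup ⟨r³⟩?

|⟨r³⟩| equals the order of r³. Compute successive powers until reaching e:
  (r³)¹ = r³, (r³)² = r, (r³)³ = r⁴, (r³)⁴ = r², (r³)⁵ = e.
The smallest positive k with (r³)ᵏ = e is 5, so |⟨r³⟩| = 5.

Answer: 5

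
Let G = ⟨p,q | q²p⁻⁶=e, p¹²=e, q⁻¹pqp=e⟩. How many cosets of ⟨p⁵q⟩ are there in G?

First find ord(p⁵q) by computing successive powers:
  (p⁵q)¹ = p⁵q, (p⁵q)² = p⁶, (p⁵q)³ = p⁵q⁻¹, (p⁵q)⁴ = e.
So |⟨p⁵q⟩| = ord(p⁵q) = 4. With |G| = 24, by Lagrange [G : ⟨p⁵q⟩] = 24/4 = 6.

Answer: 6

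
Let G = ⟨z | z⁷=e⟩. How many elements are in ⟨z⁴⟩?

|⟨z⁴⟩| equals the order of z⁴. Compute successive powers until reaching e:
  (z⁴)¹ = z⁴, (z⁴)² = z, (z⁴)³ = z⁵, (z⁴)⁴ = z², (z⁴)⁵ = z⁶, (z⁴)⁶ = z³, (z⁴)⁷ = e.
The smallest positive k with (z⁴)ᵏ = e is 7, so |⟨z⁴⟩| = 7.

Answer: 7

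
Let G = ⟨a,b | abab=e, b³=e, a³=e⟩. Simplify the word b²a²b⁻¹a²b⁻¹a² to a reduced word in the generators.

Multiply left to right, reducing at each step:
  (b²) · a² = ab
  (ab) · b⁻¹ = a
  a · a² = e
  e · b⁻¹ = b²
  (b²) · a² = ab

Answer: ab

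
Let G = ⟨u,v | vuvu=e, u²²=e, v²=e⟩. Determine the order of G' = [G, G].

G' = [G, G] is generated by all commutators. The generator-pair commutators are: [u, v] = u².
The subgroup they normally generate is {e, u², u⁴, u⁶, u⁸, u¹⁰, u¹², u¹⁴, u¹⁶, u¹⁸, u²⁰}, of order 11.
Check: |G/G'| = 44/11 = 4 is the order of the abelianisation.

Answer: 11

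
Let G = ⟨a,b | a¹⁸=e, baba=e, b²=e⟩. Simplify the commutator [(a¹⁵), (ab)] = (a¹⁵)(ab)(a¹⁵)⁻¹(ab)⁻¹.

[(a¹⁵), (ab)] = (a¹⁵)·(ab)·(a¹⁵)⁻¹·(ab)⁻¹.
  (a¹⁵) · (ab) = a¹⁶b
  (a¹⁶b) · (a³) = a¹³b
  (a¹³b) · (ab) = a¹²

Answer: a¹²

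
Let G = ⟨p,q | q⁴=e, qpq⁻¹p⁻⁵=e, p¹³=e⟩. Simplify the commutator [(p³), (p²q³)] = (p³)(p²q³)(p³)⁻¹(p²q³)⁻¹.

[(p³), (p²q³)] = (p³)·(p²q³)·(p³)⁻¹·(p²q³)⁻¹.
  (p³) · (p²q³) = p⁵q³
  (p⁵q³) · (p¹⁰) = p⁷q³
  (p⁷q³) · (p³q) = p⁵

Answer: p⁵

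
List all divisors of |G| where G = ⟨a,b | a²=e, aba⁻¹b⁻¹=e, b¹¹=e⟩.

|G| = 22 = 2 · 11. By Lagrange's theorem the order of any subgroup divides 22; the divisors of 22 are 1, 2, 11, 22.

Answer: 1, 2, 11, 22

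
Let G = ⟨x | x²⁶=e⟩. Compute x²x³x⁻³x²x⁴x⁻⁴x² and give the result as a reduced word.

Multiply left to right, reducing at each step:
  (x²) · x³ = x⁵
  (x⁵) · x⁻³ = x²
  (x²) · x² = x⁴
  (x⁴) · x⁴ = x⁸
  (x⁸) · x⁻⁴ = x⁴
  (x⁴) · x² = x⁶

Answer: x⁶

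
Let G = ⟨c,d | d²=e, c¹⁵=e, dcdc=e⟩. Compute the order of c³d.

Compute successive powers until reaching e:
  (c³d)¹ = c³d, (c³d)² = e.
The smallest positive k with (c³d)ᵏ = e is 2.

Answer: 2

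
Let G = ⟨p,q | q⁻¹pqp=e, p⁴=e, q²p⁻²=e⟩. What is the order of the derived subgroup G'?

G' = [G, G] is generated by all commutators. The generator-pair commutators are: [p, q] = p².
The subgroup they normally generate is {e, p²}, of order 2.
Check: |G/G'| = 8/2 = 4 is the order of the abelianisation.

Answer: 2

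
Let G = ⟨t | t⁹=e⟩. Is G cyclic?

|G| = 9. The element t has order 9 (its powers give 9 distinct elements), so ⟨t⟩ = G and G is cyclic.

Answer: Yes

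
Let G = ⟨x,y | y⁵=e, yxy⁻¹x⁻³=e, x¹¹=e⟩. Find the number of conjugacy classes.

The conjugacy classes (representative and size) are:
  [e] (size 1), [x³] (size 5), [x⁶] (size 5), [x⁷y] (size 11), [x⁹y²] (size 11), [x⁷y³] (size 11), [x⁷y⁴] (size 11).
Class equation: 1 + 5 + 5 + 11 + 11 + 11 + 11 = 55 = |G|. So G has 7 conjugacy classes.

Answer: 7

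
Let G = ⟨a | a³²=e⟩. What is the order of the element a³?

Compute successive powers until reaching e:
  (a³)¹ = a³, (a³)² = a⁶, (a³)³ = a⁹, (a³)⁴ = a¹², (a³)⁵ = a¹⁵, (a³)⁶ = a¹⁸, (a³)⁷ = a²¹, (a³)⁸ = a²⁴, (a³)⁹ = a²⁷, (a³)¹⁰ = a³⁰, (a³)¹¹ = a, (a³)¹² = a⁴, (a³)¹³ = a⁷, (a³)¹⁴ = a¹⁰, (a³)¹⁵ = a¹³, (a³)¹⁶ = a¹⁶, (a³)¹⁷ = a¹⁹, (a³)¹⁸ = a²², (a³)¹⁹ = a²⁵, (a³)²⁰ = a²⁸, (a³)²¹ = a³¹, (a³)²² = a², (a³)²³ = a⁵, (a³)²⁴ = a⁸, (a³)²⁵ = a¹¹, (a³)²⁶ = a¹⁴, (a³)²⁷ = a¹⁷, (a³)²⁸ = a²⁰, (a³)²⁹ = a²³, (a³)³⁰ = a²⁶, (a³)³¹ = a²⁹, (a³)³² = e.
The smallest positive k with (a³)ᵏ = e is 32.

Answer: 32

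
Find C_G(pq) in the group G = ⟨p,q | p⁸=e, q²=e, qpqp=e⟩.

⟨pq⟩ ⊆ C_G(pq) since powers of pq commute with pq; so |C_G(pq)| ≥ |⟨pq⟩| = 2.
By orbit–stabilizer, |C_G(pq)| = |G| / |conj. class of pq| = 16 / 4 = 4.
The 4 elements commuting with pq are {e, p⁴, pq, p⁵q}.

Answer: {e, p⁴, pq, p⁵q}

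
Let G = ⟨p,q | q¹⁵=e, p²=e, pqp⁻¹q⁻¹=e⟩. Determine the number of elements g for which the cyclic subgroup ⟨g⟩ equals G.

G is cyclic of order 30. An element generates G iff its order is 30, and a cyclic group of order 30 has exactly φ(30) = 8 such elements.

Answer: 8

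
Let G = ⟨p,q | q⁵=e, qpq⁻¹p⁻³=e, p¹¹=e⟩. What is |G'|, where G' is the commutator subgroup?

G' = [G, G] is generated by all commutators. The generator-pair commutators are: [p, q] = p⁹.
The subgroup they normally generate is {e, p, p², p³, p⁴, p⁵, p⁶, p⁷, p⁸, p⁹, p¹⁰}, of order 11.
Check: |G/G'| = 55/11 = 5 is the order of the abelianisation.

Answer: 11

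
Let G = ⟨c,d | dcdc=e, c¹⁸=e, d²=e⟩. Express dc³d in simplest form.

Multiply left to right, reducing at each step:
  d · c³ = c¹⁵d
  (c¹⁵d) · d = c¹⁵

Answer: c¹⁵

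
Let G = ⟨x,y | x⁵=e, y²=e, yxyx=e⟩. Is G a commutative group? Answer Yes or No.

x·y = xy but y·x = x⁴y, so x·y ≠ y·x and G is not abelian.

Answer: No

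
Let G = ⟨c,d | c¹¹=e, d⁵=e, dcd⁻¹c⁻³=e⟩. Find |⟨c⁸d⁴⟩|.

|⟨c⁸d⁴⟩| equals the order of c⁸d⁴. Compute successive powers until reaching e:
  (c⁸d⁴)¹ = c⁸d⁴, (c⁸d⁴)² = c⁷d³, (c⁸d⁴)³ = c³d², (c⁸d⁴)⁴ = c⁹d, (c⁸d⁴)⁵ = e.
The smallest positive k with (c⁸d⁴)ᵏ = e is 5, so |⟨c⁸d⁴⟩| = 5.

Answer: 5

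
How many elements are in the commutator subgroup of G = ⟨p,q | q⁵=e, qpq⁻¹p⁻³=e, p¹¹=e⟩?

G' = [G, G] is generated by all commutators. The generator-pair commutators are: [p, q] = p⁹.
The subgroup they normally generate is {e, p, p², p³, p⁴, p⁵, p⁶, p⁷, p⁸, p⁹, p¹⁰}, of order 11.
Check: |G/G'| = 55/11 = 5 is the order of the abelianisation.

Answer: 11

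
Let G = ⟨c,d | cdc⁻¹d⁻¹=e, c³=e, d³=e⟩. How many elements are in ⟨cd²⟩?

|⟨cd²⟩| equals the order of cd². Compute successive powers until reaching e:
  (cd²)¹ = cd², (cd²)² = c²d, (cd²)³ = e.
The smallest positive k with (cd²)ᵏ = e is 3, so |⟨cd²⟩| = 3.

Answer: 3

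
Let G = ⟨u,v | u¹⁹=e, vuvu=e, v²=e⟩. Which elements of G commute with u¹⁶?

⟨u¹⁶⟩ ⊆ C_G(u¹⁶) since powers of u¹⁶ commute with u¹⁶; so |C_G(u¹⁶)| ≥ |⟨u¹⁶⟩| = 19.
By orbit–stabilizer, |C_G(u¹⁶)| = |G| / |conj. class of u¹⁶| = 38 / 2 = 19.
The 19 elements commuting with u¹⁶ are {e, u, u², u³, u⁴, u⁵, u⁶, u⁷, u⁸, u⁹, u¹⁰, u¹¹, u¹², u¹³, u¹⁴, u¹⁵, u¹⁶, u¹⁷, u¹⁸}.

Answer: {e, u, u², u³, u⁴, u⁵, u⁶, u⁷, u⁸, u⁹, u¹⁰, u¹¹, u¹², u¹³, u¹⁴, u¹⁵, u¹⁶, u¹⁷, u¹⁸}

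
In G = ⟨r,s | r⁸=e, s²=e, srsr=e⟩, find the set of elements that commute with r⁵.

⟨r⁵⟩ ⊆ C_G(r⁵) since powers of r⁵ commute with r⁵; so |C_G(r⁵)| ≥ |⟨r⁵⟩| = 8.
By orbit–stabilizer, |C_G(r⁵)| = |G| / |conj. class of r⁵| = 16 / 2 = 8.
The 8 elements commuting with r⁵ are {e, r, r², r³, r⁴, r⁵, r⁶, r⁷}.

Answer: {e, r, r², r³, r⁴, r⁵, r⁶, r⁷}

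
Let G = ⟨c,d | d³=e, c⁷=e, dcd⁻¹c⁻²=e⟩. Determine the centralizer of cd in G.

⟨cd⟩ ⊆ C_G(cd) since powers of cd commute with cd; so |C_G(cd)| ≥ |⟨cd⟩| = 3.
By orbit–stabilizer, |C_G(cd)| = |G| / |conj. class of cd| = 21 / 7 = 3.
The 3 elements commuting with cd are {e, cd, c³d²}.

Answer: {e, cd, c³d²}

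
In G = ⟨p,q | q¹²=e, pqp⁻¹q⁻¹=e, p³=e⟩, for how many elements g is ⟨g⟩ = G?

⟨g⟩ = G would require ord(g) = |G| = 36, but the maximum element order in G is 12 < 36. So G is not cyclic and no single element generates it: the count is 0.

Answer: 0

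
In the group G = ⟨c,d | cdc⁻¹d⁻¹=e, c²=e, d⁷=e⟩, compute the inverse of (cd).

The order of (cd) is 14 (smallest k with (cd)ᵏ = e), so (cd)⁻¹ = (cd)¹³ = cd⁶.
Check: (cd) · (cd⁶) → (cd) · c = d;   d · d⁶ = e, giving e as required.

Answer: cd⁶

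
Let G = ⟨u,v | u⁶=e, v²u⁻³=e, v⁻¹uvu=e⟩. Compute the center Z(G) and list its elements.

An element z ∈ Z(G) iff z commutes with every generator.
For example u³ is central: (u³)·u = u⁴ = u·(u³); (u³)·v = v⁻¹ = v·(u³).
Whereas u ∉ Z(G) since u·v = uv ≠ u²v⁻¹ = v·u.
Checking each of the 12 elements this way gives Z(G) = {e, u³}, of order 2.

Answer: {e, u³}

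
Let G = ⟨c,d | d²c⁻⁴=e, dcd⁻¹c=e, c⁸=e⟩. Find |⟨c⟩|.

|⟨c⟩| equals the order of c. Compute successive powers until reaching e:
  c¹ = c, c² = c², c³ = c³, c⁴ = c⁴, c⁵ = c⁵, c⁶ = c⁶, c⁷ = c⁷, c⁸ = e.
The smallest positive k with cᵏ = e is 8, so |⟨c⟩| = 8.

Answer: 8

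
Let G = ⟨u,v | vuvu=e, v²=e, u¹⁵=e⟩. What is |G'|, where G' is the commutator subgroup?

G' = [G, G] is generated by all commutators. The generator-pair commutators are: [u, v] = u².
The subgroup they normally generate is {e, u, u², u³, u⁴, u⁵, u⁶, u⁷, u⁸, u⁹, u¹⁰, u¹¹, u¹², u¹³, u¹⁴}, of order 15.
Check: |G/G'| = 30/15 = 2 is the order of the abelianisation.

Answer: 15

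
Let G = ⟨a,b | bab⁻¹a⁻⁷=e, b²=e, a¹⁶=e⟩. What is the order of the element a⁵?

Compute successive powers until reaching e:
  (a⁵)¹ = a⁵, (a⁵)² = a¹⁰, (a⁵)³ = a¹⁵, (a⁵)⁴ = a⁴, (a⁵)⁵ = a⁹, (a⁵)⁶ = a¹⁴, (a⁵)⁷ = a³, (a⁵)⁸ = a⁸, (a⁵)⁹ = a¹³, (a⁵)¹⁰ = a², (a⁵)¹¹ = a⁷, (a⁵)¹² = a¹², (a⁵)¹³ = a, (a⁵)¹⁴ = a⁶, (a⁵)¹⁵ = a¹¹, (a⁵)¹⁶ = e.
The smallest positive k with (a⁵)ᵏ = e is 16.

Answer: 16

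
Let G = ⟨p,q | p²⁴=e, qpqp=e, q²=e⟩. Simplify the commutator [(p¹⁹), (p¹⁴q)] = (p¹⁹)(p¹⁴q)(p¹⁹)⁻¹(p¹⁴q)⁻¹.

[(p¹⁹), (p¹⁴q)] = (p¹⁹)·(p¹⁴q)·(p¹⁹)⁻¹·(p¹⁴q)⁻¹.
  (p¹⁹) · (p¹⁴q) = p⁹q
  (p⁹q) · (p⁵) = p⁴q
  (p⁴q) · (p¹⁴q) = p¹⁴

Answer: p¹⁴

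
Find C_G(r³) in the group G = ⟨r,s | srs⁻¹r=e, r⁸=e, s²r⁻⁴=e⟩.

⟨r³⟩ ⊆ C_G(r³) since powers of r³ commute with r³; so |C_G(r³)| ≥ |⟨r³⟩| = 8.
By orbit–stabilizer, |C_G(r³)| = |G| / |conj. class of r³| = 16 / 2 = 8.
The 8 elements commuting with r³ are {e, r, r², r³, r⁴, r⁵, r⁶, r⁷}.

Answer: {e, r, r², r³, r⁴, r⁵, r⁶, r⁷}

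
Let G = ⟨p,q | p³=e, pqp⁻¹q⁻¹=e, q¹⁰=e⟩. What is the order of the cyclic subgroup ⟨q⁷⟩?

|⟨q⁷⟩| equals the order of q⁷. Compute successive powers until reaching e:
  (q⁷)¹ = q⁷, (q⁷)² = q⁴, (q⁷)³ = q, (q⁷)⁴ = q⁸, (q⁷)⁵ = q⁵, (q⁷)⁶ = q², (q⁷)⁷ = q⁹, (q⁷)⁸ = q⁶, (q⁷)⁹ = q³, (q⁷)¹⁰ = e.
The smallest positive k with (q⁷)ᵏ = e is 10, so |⟨q⁷⟩| = 10.

Answer: 10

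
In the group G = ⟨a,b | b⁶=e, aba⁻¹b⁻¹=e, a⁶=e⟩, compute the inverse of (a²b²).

The order of (a²b²) is 3 (smallest k with (a²b²)ᵏ = e), so (a²b²)⁻¹ = (a²b²)² = a⁴b⁴.
Check: (a²b²) · (a⁴b⁴) → (a²b²) · a⁴ = b²;   (b²) · b⁴ = e, giving e as required.

Answer: a⁴b⁴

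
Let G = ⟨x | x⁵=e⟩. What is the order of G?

G is generated by a single element, so G is cyclic. The relator gives x⁵ = e and no smaller power is forced to be e, so the 5 powers {e, x, x², x³, x⁴} are distinct. Hence |G| = 5.

Answer: 5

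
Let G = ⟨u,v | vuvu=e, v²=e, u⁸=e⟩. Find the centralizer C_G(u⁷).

⟨u⁷⟩ ⊆ C_G(u⁷) since powers of u⁷ commute with u⁷; so |C_G(u⁷)| ≥ |⟨u⁷⟩| = 8.
By orbit–stabilizer, |C_G(u⁷)| = |G| / |conj. class of u⁷| = 16 / 2 = 8.
The 8 elements commuting with u⁷ are {e, u, u², u³, u⁴, u⁵, u⁶, u⁷}.

Answer: {e, u, u², u³, u⁴, u⁵, u⁶, u⁷}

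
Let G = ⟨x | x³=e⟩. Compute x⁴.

Compute successive powers of x, reducing at each step:
  x²: x · x = x²
  x³: (x²) · x = e
  x⁴: e · x = x

Answer: x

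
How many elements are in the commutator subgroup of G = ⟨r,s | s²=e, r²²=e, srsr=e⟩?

G' = [G, G] is generated by all commutators. The generator-pair commutators are: [r, s] = r².
The subgroup they normally generate is {e, r², r⁴, r⁶, r⁸, r¹⁰, r¹², r¹⁴, r¹⁶, r¹⁸, r²⁰}, of order 11.
Check: |G/G'| = 44/11 = 4 is the order of the abelianisation.

Answer: 11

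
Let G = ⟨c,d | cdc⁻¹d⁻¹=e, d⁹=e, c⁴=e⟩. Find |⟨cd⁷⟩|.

|⟨cd⁷⟩| equals the order of cd⁷. Compute successive powers until reaching e:
  (cd⁷)¹ = cd⁷, (cd⁷)² = c²d⁵, (cd⁷)³ = c³d³, (cd⁷)⁴ = d, (cd⁷)⁵ = cd⁸, (cd⁷)⁶ = c²d⁶, (cd⁷)⁷ = c³d⁴, (cd⁷)⁸ = d², (cd⁷)⁹ = c, (cd⁷)¹⁰ = c²d⁷, (cd⁷)¹¹ = c³d⁵, (cd⁷)¹² = d³, (cd⁷)¹³ = cd, (cd⁷)¹⁴ = c²d⁸, (cd⁷)¹⁵ = c³d⁶, (cd⁷)¹⁶ = d⁴, (cd⁷)¹⁷ = cd², (cd⁷)¹⁸ = c², (cd⁷)¹⁹ = c³d⁷, (cd⁷)²⁰ = d⁵, (cd⁷)²¹ = cd³, (cd⁷)²² = c²d, (cd⁷)²³ = c³d⁸, (cd⁷)²⁴ = d⁶, (cd⁷)²⁵ = cd⁴, (cd⁷)²⁶ = c²d², (cd⁷)²⁷ = c³, (cd⁷)²⁸ = d⁷, (cd⁷)²⁹ = cd⁵, (cd⁷)³⁰ = c²d³, (cd⁷)³¹ = c³d, (cd⁷)³² = d⁸, (cd⁷)³³ = cd⁶, (cd⁷)³⁴ = c²d⁴, (cd⁷)³⁵ = c³d², (cd⁷)³⁶ = e.
The smallest positive k with (cd⁷)ᵏ = e is 36, so |⟨cd⁷⟩| = 36.

Answer: 36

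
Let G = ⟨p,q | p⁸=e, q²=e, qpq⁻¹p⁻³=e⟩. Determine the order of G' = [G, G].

G' = [G, G] is generated by all commutators. The generator-pair commutators are: [p, q] = p⁶.
The subgroup they normally generate is {e, p², p⁴, p⁶}, of order 4.
Check: |G/G'| = 16/4 = 4 is the order of the abelianisation.

Answer: 4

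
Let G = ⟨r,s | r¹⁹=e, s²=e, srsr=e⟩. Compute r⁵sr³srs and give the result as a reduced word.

Multiply left to right, reducing at each step:
  (r⁵) · s = r⁵s
  (r⁵s) · r³ = r²s
  (r²s) · s = r²
  (r²) · r = r³
  (r³) · s = r³s

Answer: r³s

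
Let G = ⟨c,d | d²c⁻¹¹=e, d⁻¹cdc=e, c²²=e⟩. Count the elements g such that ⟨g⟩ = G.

⟨g⟩ = G would require ord(g) = |G| = 44, but the maximum element order in G is 22 < 44. So G is not cyclic and no single element generates it: the count is 0.

Answer: 0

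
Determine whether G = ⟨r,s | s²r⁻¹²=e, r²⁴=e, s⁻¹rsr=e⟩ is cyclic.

Every cyclic group is abelian. But r·s = rs while s·r = r¹¹s⁻¹, so r·s ≠ s·r and G is not abelian. Hence G is not cyclic.

Answer: No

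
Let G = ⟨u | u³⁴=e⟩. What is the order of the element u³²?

Compute successive powers until reaching e:
  (u³²)¹ = u³², (u³²)² = u³⁰, (u³²)³ = u²⁸, (u³²)⁴ = u²⁶, (u³²)⁵ = u²⁴, (u³²)⁶ = u²², (u³²)⁷ = u²⁰, (u³²)⁸ = u¹⁸, (u³²)⁹ = u¹⁶, (u³²)¹⁰ = u¹⁴, (u³²)¹¹ = u¹², (u³²)¹² = u¹⁰, (u³²)¹³ = u⁸, (u³²)¹⁴ = u⁶, (u³²)¹⁵ = u⁴, (u³²)¹⁶ = u², (u³²)¹⁷ = e.
The smallest positive k with (u³²)ᵏ = e is 17.

Answer: 17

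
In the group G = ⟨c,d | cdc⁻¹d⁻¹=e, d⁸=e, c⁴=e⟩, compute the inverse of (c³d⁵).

The order of (c³d⁵) is 8 (smallest k with (c³d⁵)ᵏ = e), so (c³d⁵)⁻¹ = (c³d⁵)⁷ = cd³.
Check: (c³d⁵) · (cd³) → (c³d⁵) · c = d⁵;   (d⁵) · d³ = e, giving e as required.

Answer: cd³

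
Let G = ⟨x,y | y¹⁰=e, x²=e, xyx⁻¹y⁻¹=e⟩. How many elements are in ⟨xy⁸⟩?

|⟨xy⁸⟩| equals the order of xy⁸. Compute successive powers until reaching e:
  (xy⁸)¹ = xy⁸, (xy⁸)² = y⁶, (xy⁸)³ = xy⁴, (xy⁸)⁴ = y², (xy⁸)⁵ = x, (xy⁸)⁶ = y⁸, (xy⁸)⁷ = xy⁶, (xy⁸)⁸ = y⁴, (xy⁸)⁹ = xy², (xy⁸)¹⁰ = e.
The smallest positive k with (xy⁸)ᵏ = e is 10, so |⟨xy⁸⟩| = 10.

Answer: 10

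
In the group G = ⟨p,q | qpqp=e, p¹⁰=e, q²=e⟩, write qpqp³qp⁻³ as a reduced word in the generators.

Multiply left to right, reducing at each step:
  q · p = p⁹q
  (p⁹q) · q = p⁹
  (p⁹) · p³ = p²
  (p²) · q = p²q
  (p²q) · p⁻³ = p⁵q

Answer: p⁵q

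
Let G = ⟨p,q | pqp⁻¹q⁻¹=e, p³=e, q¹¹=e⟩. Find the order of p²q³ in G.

Compute successive powers until reaching e:
  (p²q³)¹ = p²q³, (p²q³)² = pq⁶, (p²q³)³ = q⁹, (p²q³)⁴ = p²q, (p²q³)⁵ = pq⁴, (p²q³)⁶ = q⁷, (p²q³)⁷ = p²q¹⁰, (p²q³)⁸ = pq², (p²q³)⁹ = q⁵, (p²q³)¹⁰ = p²q⁸, (p²q³)¹¹ = p, (p²q³)¹² = q³, (p²q³)¹³ = p²q⁶, (p²q³)¹⁴ = pq⁹, (p²q³)¹⁵ = q, (p²q³)¹⁶ = p²q⁴, (p²q³)¹⁷ = pq⁷, (p²q³)¹⁸ = q¹⁰, (p²q³)¹⁹ = p²q², (p²q³)²⁰ = pq⁵, (p²q³)²¹ = q⁸, (p²q³)²² = p², (p²q³)²³ = pq³, (p²q³)²⁴ = q⁶, (p²q³)²⁵ = p²q⁹, (p²q³)²⁶ = pq, (p²q³)²⁷ = q⁴, (p²q³)²⁸ = p²q⁷, (p²q³)²⁹ = pq¹⁰, (p²q³)³⁰ = q², (p²q³)³¹ = p²q⁵, (p²q³)³² = pq⁸, (p²q³)³³ = e.
The smallest positive k with (p²q³)ᵏ = e is 33.

Answer: 33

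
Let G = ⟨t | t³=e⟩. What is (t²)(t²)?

Compute (t²) · (t²) by multiplying left to right and reducing via the relations at each step:
  (t²) · t² = t

Answer: t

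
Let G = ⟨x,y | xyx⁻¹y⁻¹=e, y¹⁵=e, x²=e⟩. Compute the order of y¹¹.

Compute successive powers until reaching e:
  (y¹¹)¹ = y¹¹, (y¹¹)² = y⁷, (y¹¹)³ = y³, (y¹¹)⁴ = y¹⁴, (y¹¹)⁵ = y¹⁰, (y¹¹)⁶ = y⁶, (y¹¹)⁷ = y², (y¹¹)⁸ = y¹³, (y¹¹)⁹ = y⁹, (y¹¹)¹⁰ = y⁵, (y¹¹)¹¹ = y, (y¹¹)¹² = y¹², (y¹¹)¹³ = y⁸, (y¹¹)¹⁴ = y⁴, (y¹¹)¹⁵ = e.
The smallest positive k with (y¹¹)ᵏ = e is 15.

Answer: 15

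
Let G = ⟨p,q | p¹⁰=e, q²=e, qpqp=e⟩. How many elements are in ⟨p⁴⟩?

|⟨p⁴⟩| equals the order of p⁴. Compute successive powers until reaching e:
  (p⁴)¹ = p⁴, (p⁴)² = p⁸, (p⁴)³ = p², (p⁴)⁴ = p⁶, (p⁴)⁵ = e.
The smallest positive k with (p⁴)ᵏ = e is 5, so |⟨p⁴⟩| = 5.

Answer: 5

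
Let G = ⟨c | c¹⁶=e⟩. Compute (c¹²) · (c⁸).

Compute (c¹²) · (c⁸) by multiplying left to right and reducing via the relations at each step:
  (c¹²) · c⁸ = c⁴

Answer: c⁴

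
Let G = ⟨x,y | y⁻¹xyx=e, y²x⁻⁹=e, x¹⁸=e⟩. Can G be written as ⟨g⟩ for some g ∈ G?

Every cyclic group is abelian. But x·y = xy while y·x = x⁸y⁻¹, so x·y ≠ y·x and G is not abelian. Hence G is not cyclic.

Answer: No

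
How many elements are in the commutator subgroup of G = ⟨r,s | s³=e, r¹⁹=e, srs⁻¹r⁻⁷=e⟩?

G' = [G, G] is generated by all commutators. The generator-pair commutators are: [r, s] = r¹³.
The subgroup they normally generate is {e, r, r², r³, r⁴, r⁵, r⁶, r⁷, r⁸, r⁹, r¹⁰, r¹¹, r¹², r¹³, r¹⁴, r¹⁵, r¹⁶, r¹⁷, r¹⁸}, of order 19.
Check: |G/G'| = 57/19 = 3 is the order of the abelianisation.

Answer: 19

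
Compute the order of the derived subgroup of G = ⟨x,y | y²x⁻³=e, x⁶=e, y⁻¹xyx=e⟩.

G' = [G, G] is generated by all commutators. The generator-pair commutators are: [x, y] = x².
The subgroup they normally generate is {e, x², x⁴}, of order 3.
Check: |G/G'| = 12/3 = 4 is the order of the abelianisation.

Answer: 3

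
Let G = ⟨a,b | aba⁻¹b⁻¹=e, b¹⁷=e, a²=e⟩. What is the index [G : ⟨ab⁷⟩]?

First find ord(ab⁷) by computing successive powers:
  (ab⁷)¹ = ab⁷, (ab⁷)² = b¹⁴, (ab⁷)³ = ab⁴, (ab⁷)⁴ = b¹¹, (ab⁷)⁵ = ab, (ab⁷)⁶ = b⁸, (ab⁷)⁷ = ab¹⁵, (ab⁷)⁸ = b⁵, (ab⁷)⁹ = ab¹², (ab⁷)¹⁰ = b², (ab⁷)¹¹ = ab⁹, (ab⁷)¹² = b¹⁶, (ab⁷)¹³ = ab⁶, (ab⁷)¹⁴ = b¹³, (ab⁷)¹⁵ = ab³, (ab⁷)¹⁶ = b¹⁰, (ab⁷)¹⁷ = a, (ab⁷)¹⁸ = b⁷, (ab⁷)¹⁹ = ab¹⁴, (ab⁷)²⁰ = b⁴, (ab⁷)²¹ = ab¹¹, (ab⁷)²² = b, (ab⁷)²³ = ab⁸, (ab⁷)²⁴ = b¹⁵, (ab⁷)²⁵ = ab⁵, (ab⁷)²⁶ = b¹², (ab⁷)²⁷ = ab², (ab⁷)²⁸ = b⁹, (ab⁷)²⁹ = ab¹⁶, (ab⁷)³⁰ = b⁶, (ab⁷)³¹ = ab¹³, (ab⁷)³² = b³, (ab⁷)³³ = ab¹⁰, (ab⁷)³⁴ = e.
So |⟨ab⁷⟩| = ord(ab⁷) = 34. With |G| = 34, by Lagrange [G : ⟨ab⁷⟩] = 34/34 = 1.

Answer: 1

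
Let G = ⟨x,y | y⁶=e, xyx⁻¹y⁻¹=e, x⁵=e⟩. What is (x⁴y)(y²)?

Compute (x⁴y) · (y²) by multiplying left to right and reducing via the relations at each step:
  (x⁴y) · y² = x⁴y³

Answer: x⁴y³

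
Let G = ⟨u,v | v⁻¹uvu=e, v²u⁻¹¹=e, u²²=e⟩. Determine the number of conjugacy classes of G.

The conjugacy classes (representative and size) are:
  [e] (size 1), [u²¹] (size 2), [u²] (size 2), [u³] (size 2), [u¹⁸] (size 2), [u¹⁷] (size 2), [u⁶] (size 2), [u⁷] (size 2), [u⁸] (size 2), [u¹³] (size 2), [u¹²] (size 2), [u¹¹] (size 1), [u¹⁰v] (size 11), [u⁷v] (size 11).
Class equation: 1 + 2 + 2 + 2 + 2 + 2 + 2 + 2 + 2 + 2 + 2 + 1 + 11 + 11 = 44 = |G|. So G has 14 conjugacy classes.

Answer: 14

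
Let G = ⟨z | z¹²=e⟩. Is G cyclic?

|G| = 12. The element z has order 12 (its powers give 12 distinct elements), so ⟨z⟩ = G and G is cyclic.

Answer: Yes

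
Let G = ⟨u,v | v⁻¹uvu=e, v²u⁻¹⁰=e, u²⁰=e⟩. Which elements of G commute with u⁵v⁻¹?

⟨u⁵v⁻¹⟩ ⊆ C_G(u⁵v⁻¹) since powers of u⁵v⁻¹ commute with u⁵v⁻¹; so |C_G(u⁵v⁻¹)| ≥ |⟨u⁵v⁻¹⟩| = 4.
By orbit–stabilizer, |C_G(u⁵v⁻¹)| = |G| / |conj. class of u⁵v⁻¹| = 40 / 10 = 4.
The 4 elements commuting with u⁵v⁻¹ are {e, u¹⁰, u⁵v, u⁵v⁻¹}.

Answer: {e, u¹⁰, u⁵v, u⁵v⁻¹}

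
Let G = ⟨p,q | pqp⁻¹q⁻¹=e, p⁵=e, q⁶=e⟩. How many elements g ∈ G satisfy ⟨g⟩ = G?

G is cyclic of order 30. An element generates G iff its order is 30, and a cyclic group of order 30 has exactly φ(30) = 8 such elements.

Answer: 8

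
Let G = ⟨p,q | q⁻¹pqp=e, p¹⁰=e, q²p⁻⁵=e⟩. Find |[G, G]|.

G' = [G, G] is generated by all commutators. The generator-pair commutators are: [p, q] = p².
The subgroup they normally generate is {e, p², p⁴, p⁶, p⁸}, of order 5.
Check: |G/G'| = 20/5 = 4 is the order of the abelianisation.

Answer: 5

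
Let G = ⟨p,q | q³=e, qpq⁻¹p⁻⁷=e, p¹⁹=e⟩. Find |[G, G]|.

G' = [G, G] is generated by all commutators. The generator-pair commutators are: [p, q] = p¹³.
The subgroup they normally generate is {e, p, p², p³, p⁴, p⁵, p⁶, p⁷, p⁸, p⁹, p¹⁰, p¹¹, p¹², p¹³, p¹⁴, p¹⁵, p¹⁶, p¹⁷, p¹⁸}, of order 19.
Check: |G/G'| = 57/19 = 3 is the order of the abelianisation.

Answer: 19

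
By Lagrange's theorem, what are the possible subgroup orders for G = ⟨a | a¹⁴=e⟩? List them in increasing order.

|G| = 14 = 2 · 7. By Lagrange's theorem the order of any subgroup divides 14; the divisors of 14 are 1, 2, 7, 14.

Answer: 1, 2, 7, 14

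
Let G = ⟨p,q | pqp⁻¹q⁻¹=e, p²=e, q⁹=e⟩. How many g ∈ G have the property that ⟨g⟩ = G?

G is cyclic of order 18. An element generates G iff its order is 18, and a cyclic group of order 18 has exactly φ(18) = 6 such elements.

Answer: 6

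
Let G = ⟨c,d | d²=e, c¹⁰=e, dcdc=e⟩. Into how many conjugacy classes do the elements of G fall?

The conjugacy classes (representative and size) are:
  [e] (size 1), [c] (size 2), [c²] (size 2), [c³] (size 2), [c⁴] (size 2), [c⁵] (size 1), [c²d] (size 5), [c³d] (size 5).
Class equation: 1 + 2 + 2 + 2 + 2 + 1 + 5 + 5 = 20 = |G|. So G has 8 conjugacy classes.

Answer: 8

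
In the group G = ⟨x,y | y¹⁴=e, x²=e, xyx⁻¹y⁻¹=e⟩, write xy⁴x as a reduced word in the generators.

Multiply left to right, reducing at each step:
  x · y⁴ = xy⁴
  (xy⁴) · x = y⁴

Answer: y⁴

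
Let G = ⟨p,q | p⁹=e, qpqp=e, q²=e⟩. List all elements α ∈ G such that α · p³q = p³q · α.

⟨p³q⟩ ⊆ C_G(p³q) since powers of p³q commute with p³q; so |C_G(p³q)| ≥ |⟨p³q⟩| = 2.
By orbit–stabilizer, |C_G(p³q)| = |G| / |conj. class of p³q| = 18 / 9 = 2.
The 2 elements commuting with p³q are {e, p³q}.

Answer: {e, p³q}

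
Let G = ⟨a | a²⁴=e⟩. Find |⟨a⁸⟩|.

|⟨a⁸⟩| equals the order of a⁸. Compute successive powers until reaching e:
  (a⁸)¹ = a⁸, (a⁸)² = a¹⁶, (a⁸)³ = e.
The smallest positive k with (a⁸)ᵏ = e is 3, so |⟨a⁸⟩| = 3.

Answer: 3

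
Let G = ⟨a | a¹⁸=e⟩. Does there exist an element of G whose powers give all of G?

|G| = 18. The element a has order 18 (its powers give 18 distinct elements), so ⟨a⟩ = G and G is cyclic.

Answer: Yes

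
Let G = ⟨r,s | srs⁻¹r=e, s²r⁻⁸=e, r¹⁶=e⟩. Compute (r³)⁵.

Compute successive powers of (r³), reducing at each step:
  (r³)²: (r³) · r³ = r⁶
  (r³)³: (r⁶) · r³ = r⁹
  (r³)⁴: (r⁹) · r³ = r¹²
  (r³)⁵: (r¹²) · r³ = r¹⁵

Answer: r¹⁵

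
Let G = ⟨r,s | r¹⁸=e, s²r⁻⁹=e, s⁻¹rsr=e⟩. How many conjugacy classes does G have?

The conjugacy classes (representative and size) are:
  [e] (size 1), [r¹⁷] (size 2), [r¹⁶] (size 2), [r³] (size 2), [r¹⁴] (size 2), [r¹³] (size 2), [r¹²] (size 2), [r¹¹] (size 2), [r¹⁰] (size 2), [r⁹] (size 1), [r⁸s] (size 9), [rs] (size 9).
Class equation: 1 + 2 + 2 + 2 + 2 + 2 + 2 + 2 + 2 + 1 + 9 + 9 = 36 = |G|. So G has 12 conjugacy classes.

Answer: 12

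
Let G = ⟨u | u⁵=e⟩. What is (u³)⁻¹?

The order of (u³) is 5 (smallest k with (u³)ᵏ = e), so (u³)⁻¹ = (u³)⁴ = u².
Check: (u³) · (u²) → (u³) · u² = e, giving e as required.

Answer: u²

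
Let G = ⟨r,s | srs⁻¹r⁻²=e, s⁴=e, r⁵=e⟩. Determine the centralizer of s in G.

⟨s⟩ ⊆ C_G(s) since powers of s commute with s; so |C_G(s)| ≥ |⟨s⟩| = 4.
By orbit–stabilizer, |C_G(s)| = |G| / |conj. class of s| = 20 / 5 = 4.
The 4 elements commuting with s are {e, s, s², s³}.

Answer: {e, s, s², s³}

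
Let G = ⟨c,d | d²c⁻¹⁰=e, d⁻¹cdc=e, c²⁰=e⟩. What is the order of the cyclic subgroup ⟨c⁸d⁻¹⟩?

|⟨c⁸d⁻¹⟩| equals the order of c⁸d⁻¹. Compute successive powers until reaching e:
  (c⁸d⁻¹)¹ = c⁸d⁻¹, (c⁸d⁻¹)² = c¹⁰, (c⁸d⁻¹)³ = c⁸d, (c⁸d⁻¹)⁴ = e.
The smallest positive k with (c⁸d⁻¹)ᵏ = e is 4, so |⟨c⁸d⁻¹⟩| = 4.

Answer: 4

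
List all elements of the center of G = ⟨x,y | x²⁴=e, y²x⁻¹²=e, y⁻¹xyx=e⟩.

An element z ∈ Z(G) iff z commutes with every generator.
For example x¹² is central: (x¹²)·x = x¹³ = x·(x¹²); (x¹²)·y = y⁻¹ = y·(x¹²).
Whereas x ∉ Z(G) since x·y = xy ≠ x¹¹y⁻¹ = y·x.
Checking each of the 48 elements this way gives Z(G) = {e, x¹²}, of order 2.

Answer: {e, x¹²}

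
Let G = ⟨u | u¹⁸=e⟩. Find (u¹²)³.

Compute successive powers of (u¹²), reducing at each step:
  (u¹²)²: (u¹²) · u¹² = u⁶
  (u¹²)³: (u⁶) · u¹² = e

Answer: e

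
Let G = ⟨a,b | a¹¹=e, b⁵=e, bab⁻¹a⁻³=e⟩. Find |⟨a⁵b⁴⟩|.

|⟨a⁵b⁴⟩| equals the order of a⁵b⁴. Compute successive powers until reaching e:
  (a⁵b⁴)¹ = a⁵b⁴, (a⁵b⁴)² = a³b³, (a⁵b⁴)³ = a⁶b², (a⁵b⁴)⁴ = a⁷b, (a⁵b⁴)⁵ = e.
The smallest positive k with (a⁵b⁴)ᵏ = e is 5, so |⟨a⁵b⁴⟩| = 5.

Answer: 5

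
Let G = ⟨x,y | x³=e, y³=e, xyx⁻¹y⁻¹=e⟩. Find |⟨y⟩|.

|⟨y⟩| equals the order of y. Compute successive powers until reaching e:
  y¹ = y, y² = y², y³ = e.
The smallest positive k with yᵏ = e is 3, so |⟨y⟩| = 3.

Answer: 3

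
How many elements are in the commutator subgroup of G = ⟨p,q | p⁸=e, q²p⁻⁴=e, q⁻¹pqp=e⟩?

G' = [G, G] is generated by all commutators. The generator-pair commutators are: [p, q] = p².
The subgroup they normally generate is {e, p², p⁴, p⁶}, of order 4.
Check: |G/G'| = 16/4 = 4 is the order of the abelianisation.

Answer: 4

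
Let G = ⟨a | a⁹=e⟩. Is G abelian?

G has a single generator, so G is cyclic and hence abelian.

Answer: Yes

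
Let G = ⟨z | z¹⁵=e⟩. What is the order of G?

G is generated by a single element, so G is cyclic. The relator gives z¹⁵ = e and no smaller power is forced to be e, so the 15 powers {e, z, z², z³, z⁴, z⁵, z⁶, z⁷, z⁸, z⁹, z¹², z¹³, z¹¹, z¹⁰, z¹⁴} are distinct. Hence |G| = 15.

Answer: 15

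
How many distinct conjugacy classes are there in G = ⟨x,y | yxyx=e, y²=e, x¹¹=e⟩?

The conjugacy classes (representative and size) are:
  [e] (size 1), [x¹⁰] (size 2), [x²] (size 2), [x³] (size 2), [x⁷] (size 2), [x⁶] (size 2), [x²y] (size 11).
Class equation: 1 + 2 + 2 + 2 + 2 + 2 + 11 = 22 = |G|. So G has 7 conjugacy classes.

Answer: 7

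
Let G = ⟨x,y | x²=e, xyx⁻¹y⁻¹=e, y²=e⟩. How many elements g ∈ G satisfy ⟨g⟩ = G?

⟨g⟩ = G would require ord(g) = |G| = 4, but the maximum element order in G is 2 < 4. So G is not cyclic and no single element generates it: the count is 0.

Answer: 0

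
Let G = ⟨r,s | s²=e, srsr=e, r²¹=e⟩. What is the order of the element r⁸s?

Compute successive powers until reaching e:
  (r⁸s)¹ = r⁸s, (r⁸s)² = e.
The smallest positive k with (r⁸s)ᵏ = e is 2.

Answer: 2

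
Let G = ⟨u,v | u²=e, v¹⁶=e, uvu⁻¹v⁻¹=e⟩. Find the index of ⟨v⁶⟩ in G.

First find ord(v⁶) by computing successive powers:
  (v⁶)¹ = v⁶, (v⁶)² = v¹², (v⁶)³ = v², (v⁶)⁴ = v⁸, (v⁶)⁵ = v¹⁴, (v⁶)⁶ = v⁴, (v⁶)⁷ = v¹⁰, (v⁶)⁸ = e.
So |⟨v⁶⟩| = ord(v⁶) = 8. With |G| = 32, by Lagrange [G : ⟨v⁶⟩] = 32/8 = 4.

Answer: 4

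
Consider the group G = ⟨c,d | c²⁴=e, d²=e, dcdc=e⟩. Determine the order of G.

Enumerate words in the generators, reducing via the relations: the distinct elements are
  {c, d, e, cd, c², c³, c⁴, c⁵, c⁶, c⁷, c⁸, c⁹, c²d, c²², c²³, c²¹, c²⁰, c³d, c¹², c¹³, c¹¹, c¹⁰, c¹⁴, c¹⁵, c¹⁶, c¹⁷, c¹⁸, c¹⁹, c⁴d, c⁵d, c⁶d, c⁷d, c⁸d, c⁹d, c²²d, c²³d, c²¹d, c²⁰d, c¹²d, c¹³d, c¹¹d, c¹⁰d, c¹⁴d, c¹⁵d, c¹⁶d, c¹⁷d, c¹⁸d, c¹⁹d}.
No further products give new elements, so |G| = 48.

Answer: 48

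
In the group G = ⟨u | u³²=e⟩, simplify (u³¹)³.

Compute successive powers of (u³¹), reducing at each step:
  (u³¹)²: (u³¹) · u³¹ = u³⁰
  (u³¹)³: (u³⁰) · u³¹ = u²⁹

Answer: u²⁹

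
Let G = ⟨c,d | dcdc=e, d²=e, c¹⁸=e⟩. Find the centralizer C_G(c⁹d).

⟨c⁹d⟩ ⊆ C_G(c⁹d) since powers of c⁹d commute with c⁹d; so |C_G(c⁹d)| ≥ |⟨c⁹d⟩| = 2.
By orbit–stabilizer, |C_G(c⁹d)| = |G| / |conj. class of c⁹d| = 36 / 9 = 4.
The 4 elements commuting with c⁹d are {e, c⁹, d, c⁹d}.

Answer: {e, c⁹, d, c⁹d}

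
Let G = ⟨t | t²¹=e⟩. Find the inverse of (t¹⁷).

The order of (t¹⁷) is 21 (smallest k with (t¹⁷)ᵏ = e), so (t¹⁷)⁻¹ = (t¹⁷)²⁰ = t⁴.
Check: (t¹⁷) · (t⁴) → (t¹⁷) · t⁴ = e, giving e as required.

Answer: t⁴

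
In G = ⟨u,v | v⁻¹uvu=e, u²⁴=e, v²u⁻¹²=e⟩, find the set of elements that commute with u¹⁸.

⟨u¹⁸⟩ ⊆ C_G(u¹⁸) since powers of u¹⁸ commute with u¹⁸; so |C_G(u¹⁸)| ≥ |⟨u¹⁸⟩| = 4.
By orbit–stabilizer, |C_G(u¹⁸)| = |G| / |conj. class of u¹⁸| = 48 / 2 = 24.
The 24 elements commuting with u¹⁸ are {e, u, u², u³, u⁴, u⁵, u⁶, u⁷, u⁸, u⁹, u¹⁰, u¹¹, u¹², u¹³, u¹⁴, u¹⁵, u¹⁶, u¹⁷, u¹⁸, u¹⁹, u²⁰, u²¹, u²², u²³}.

Answer: {e, u, u², u³, u⁴, u⁵, u⁶, u⁷, u⁸, u⁹, u¹⁰, u¹¹, u¹², u¹³, u¹⁴, u¹⁵, u¹⁶, u¹⁷, u¹⁸, u¹⁹, u²⁰, u²¹, u²², u²³}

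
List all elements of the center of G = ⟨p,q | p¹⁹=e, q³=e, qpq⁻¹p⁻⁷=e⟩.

An element z ∈ Z(G) iff z commutes with every generator.
For example e is central: e·p = p = p·e; e·q = q = q·e.
Whereas p ∉ Z(G) since p·q = pq ≠ p⁷q = q·p.
Checking each of the 57 elements this way gives Z(G) = {e}, of order 1.

Answer: {e}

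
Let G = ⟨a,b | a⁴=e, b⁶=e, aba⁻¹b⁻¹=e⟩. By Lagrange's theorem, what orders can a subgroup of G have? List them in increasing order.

|G| = 24 = 2³ · 3. By Lagrange's theorem the order of any subgroup divides 24; the divisors of 24 are 1, 2, 3, 4, 6, 8, 12, 24.

Answer: 1, 2, 3, 4, 6, 8, 12, 24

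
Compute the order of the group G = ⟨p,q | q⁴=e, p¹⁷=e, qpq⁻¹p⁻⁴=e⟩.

Enumerate words in the generators, reducing via the relations: the distinct elements are
  {e, p, q, pq, p², p³, p⁴, p⁵, p⁶, p⁷, p⁸, p⁹, q², q³, pq², pq³, p²q, p³q, p¹², p¹³, p¹¹, p¹⁰, p¹⁴, p¹⁵, p¹⁶, p⁴q, p⁵q, p⁶q, p⁷q, p⁸q, p⁹q, p²q², p²q³, p³q², p³q³, p¹²q, p¹³q, p¹¹q, p¹⁰q, p¹⁴q, p¹⁵q, p¹⁶q, p⁴q², p⁴q³, p⁵q², p⁵q³, p⁶q², p⁶q³, p⁷q², p⁷q³, p⁸q², p⁸q³, p⁹q², p⁹q³, p¹²q², p¹²q³, p¹³q², p¹³q³, p¹¹q², p¹¹q³, p¹⁰q², p¹⁰q³, p¹⁴q², p¹⁴q³, p¹⁵q², p¹⁵q³, p¹⁶q², p¹⁶q³}.
No further products give new elements, so |G| = 68.

Answer: 68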